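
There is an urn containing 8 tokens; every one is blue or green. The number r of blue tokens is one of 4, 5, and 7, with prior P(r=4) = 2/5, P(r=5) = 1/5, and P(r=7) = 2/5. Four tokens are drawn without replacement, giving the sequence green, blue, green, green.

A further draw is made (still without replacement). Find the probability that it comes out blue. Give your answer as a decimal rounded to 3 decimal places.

For each hypothesis, P(data | H) works out to: P(data | r = 4) = (4/8)(4/7)(3/6)(2/5) = 0.057143; P(data | r = 5) = (3/8)(5/7)(2/6)(1/5) = 0.017857; P(data | r = 7) = (1/8)(7/7)(0/6) = 0.
Weighting by the prior gives 2/5 · 0.057143 = 0.022857, 1/5 · 0.017857 = 0.0035714, 2/5 · 0 = 0; summing to 0.026429.
The posterior is then P(r = 4 | data) = 0.86486, P(r = 5 | data) = 0.13514, P(r = 7 | data) = 0.
The predictive probability is P(blue next | data) = (3/4)(0.86486) + (1)(0.13514) = 0.78378.

0.784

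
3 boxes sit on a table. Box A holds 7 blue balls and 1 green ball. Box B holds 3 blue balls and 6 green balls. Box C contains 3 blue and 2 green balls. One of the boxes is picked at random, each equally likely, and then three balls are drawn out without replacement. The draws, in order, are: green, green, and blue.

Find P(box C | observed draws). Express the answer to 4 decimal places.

The likelihood of the observed sequence under each hypothesis: P(data | box A) = (1/8)(0/7) = 0; P(data | box B) = (6/9)(5/8)(3/7) = 5/28; P(data | box C) = (2/5)(1/4)(3/3) = 1/10.
The prior-weighted likelihoods are 1/3 · 0 = 0, 1/3 · 5/28 = 5/84, 1/3 · 1/10 = 1/30; summing to 13/140.
By Bayes' rule, P(box C | data) = (1/30) / (13/140) = 14/39.

0.3590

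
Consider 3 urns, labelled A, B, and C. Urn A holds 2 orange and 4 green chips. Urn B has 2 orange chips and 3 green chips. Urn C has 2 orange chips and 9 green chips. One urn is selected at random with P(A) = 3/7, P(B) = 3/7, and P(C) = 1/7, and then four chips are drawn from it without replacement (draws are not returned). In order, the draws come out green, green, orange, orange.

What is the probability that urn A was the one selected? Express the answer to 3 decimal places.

0.386

The likelihood of the observed sequence under each hypothesis: P(data | urn A) = (4/6)(3/5)(2/4)(1/3) = 1/15; P(data | urn B) = (3/5)(2/4)(2/3)(1/2) = 1/10; P(data | urn C) = (9/11)(8/10)(2/9)(1/8) = 1/55.
Multiplying each by its prior: 3/7 · 1/15 = 1/35, 3/7 · 1/10 = 3/70, 1/7 · 1/55 = 1/385; these sum to 57/770.
By Bayes' rule, P(urn A | data) = (1/35) / (57/770) = 22/57.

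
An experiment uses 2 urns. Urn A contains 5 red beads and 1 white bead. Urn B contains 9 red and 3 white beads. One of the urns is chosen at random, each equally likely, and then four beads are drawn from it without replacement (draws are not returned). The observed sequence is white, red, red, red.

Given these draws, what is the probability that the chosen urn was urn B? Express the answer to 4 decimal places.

0.4330

For each hypothesis, P(data | H) works out to: P(data | urn A) = (1/6)(5/5)(4/4)(3/3) = 1/6; P(data | urn B) = (3/12)(9/11)(8/10)(7/9) = 7/55.
The prior-weighted likelihoods are 1/2 · 1/6 = 1/12, 1/2 · 7/55 = 7/110; with total 97/660.
By Bayes' rule, P(urn B | data) = (7/110) / (97/660) = 42/97.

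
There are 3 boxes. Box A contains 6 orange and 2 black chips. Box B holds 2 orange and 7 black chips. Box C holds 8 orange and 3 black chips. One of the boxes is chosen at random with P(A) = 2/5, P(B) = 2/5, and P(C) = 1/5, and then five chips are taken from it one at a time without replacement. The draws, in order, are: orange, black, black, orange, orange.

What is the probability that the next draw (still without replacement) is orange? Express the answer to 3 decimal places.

Under each hypothesis, the probability of the observed sequence is: P(data | box A) = (6/8)(2/7)(1/6)(5/5)(4/4) = 0.035714; P(data | box B) = (2/9)(7/8)(6/7)(1/6)(0/5) = 0; P(data | box C) = (8/11)(3/10)(2/9)(7/8)(6/7) = 0.036364.
Multiplying each by its prior: 2/5 · 0.035714 = 0.014286, 2/5 · 0 = 0, 1/5 · 0.036364 = 0.0072727; with total 0.021558.
The posterior is then P(box A | data) = 0.66265, P(box B | data) = 0, P(box C | data) = 0.33735.
Averaging over the posterior, P(orange next | data) = (1)(0.66265) + (5/6)(0.33735) = 0.94378.

0.944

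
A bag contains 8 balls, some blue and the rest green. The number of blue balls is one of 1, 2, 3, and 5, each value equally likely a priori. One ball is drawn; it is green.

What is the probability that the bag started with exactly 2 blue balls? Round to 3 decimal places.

The likelihood of this draw under each hypothesis: P(data | r = 1) = (7/8) = 7/8; P(data | r = 2) = (6/8) = 3/4; P(data | r = 3) = (5/8) = 5/8; P(data | r = 5) = (3/8) = 3/8.
The prior-weighted likelihoods are 1/4 · 7/8 = 7/32, 1/4 · 3/4 = 3/16, 1/4 · 5/8 = 5/32, 1/4 · 3/8 = 3/32; summing to 21/32.
Hence P(r = 2 | data) = (3/16) / (21/32) = 2/7.

0.286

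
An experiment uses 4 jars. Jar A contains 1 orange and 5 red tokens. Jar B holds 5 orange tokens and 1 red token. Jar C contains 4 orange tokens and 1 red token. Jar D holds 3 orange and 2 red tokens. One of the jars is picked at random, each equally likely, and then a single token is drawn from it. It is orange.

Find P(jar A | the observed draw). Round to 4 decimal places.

0.0694

Compute the likelihood of this draw for each case: P(data | jar A) = (1/6) = 1/6; P(data | jar B) = (5/6) = 5/6; P(data | jar C) = (4/5) = 4/5; P(data | jar D) = (3/5) = 3/5.
Multiplying each by its prior: 1/4 · 1/6 = 1/24, 1/4 · 5/6 = 5/24, 1/4 · 4/5 = 1/5, 1/4 · 3/5 = 3/20; with total 3/5.
So P(jar A | data) = (1/24) / (3/5) = 5/72.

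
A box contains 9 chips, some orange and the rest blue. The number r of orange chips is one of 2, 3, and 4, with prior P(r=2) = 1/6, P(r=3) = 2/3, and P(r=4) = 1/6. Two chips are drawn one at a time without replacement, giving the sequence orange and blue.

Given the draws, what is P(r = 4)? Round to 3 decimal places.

Under each hypothesis, the probability of the observed sequence is: P(data | r = 2) = (2/9)(7/8) = 7/36; P(data | r = 3) = (3/9)(6/8) = 1/4; P(data | r = 4) = (4/9)(5/8) = 5/18.
Multiplying each by its prior: 1/6 · 7/36 = 7/216, 2/3 · 1/4 = 1/6, 1/6 · 5/18 = 5/108; these sum to 53/216.
Hence P(r = 4 | data) = (5/108) / (53/216) = 10/53.

0.189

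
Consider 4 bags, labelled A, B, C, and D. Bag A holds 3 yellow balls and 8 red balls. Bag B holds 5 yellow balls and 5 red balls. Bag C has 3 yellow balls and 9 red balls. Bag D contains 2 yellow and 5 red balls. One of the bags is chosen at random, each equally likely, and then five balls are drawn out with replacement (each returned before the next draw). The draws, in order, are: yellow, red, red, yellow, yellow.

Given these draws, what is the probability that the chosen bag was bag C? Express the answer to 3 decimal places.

0.140

The likelihood of the observed sequence under each hypothesis: P(data | bag A) = (3/11)(8/11)(8/11)(3/11)(3/11) = 0.01073; P(data | bag B) = (5/10)(5/10)(5/10)(5/10)(5/10) = 0.03125; P(data | bag C) = (3/12)(9/12)(9/12)(3/12)(3/12) = 0.0087891; P(data | bag D) = (2/7)(5/7)(5/7)(2/7)(2/7) = 0.0119.
Weighting by the prior gives 1/4 · 0.01073 = 0.0026824, 1/4 · 0.03125 = 0.0078125, 1/4 · 0.0087891 = 0.0021973, 1/4 · 0.0119 = 0.002975; summing to 0.015667.
Therefore the posterior P(bag C | data) = (0.0021973) / (0.015667) = 0.14025.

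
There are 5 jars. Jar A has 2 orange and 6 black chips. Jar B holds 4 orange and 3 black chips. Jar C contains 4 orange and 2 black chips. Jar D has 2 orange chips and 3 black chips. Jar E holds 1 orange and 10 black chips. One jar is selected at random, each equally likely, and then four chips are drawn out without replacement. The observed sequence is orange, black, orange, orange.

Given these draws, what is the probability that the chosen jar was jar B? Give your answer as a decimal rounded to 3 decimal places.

Under each hypothesis, the probability of the observed sequence is: P(data | jar A) = (2/8)(6/7)(1/6)(0/5) = 0; P(data | jar B) = (4/7)(3/6)(3/5)(2/4) = 3/35; P(data | jar C) = (4/6)(2/5)(3/4)(2/3) = 2/15; P(data | jar D) = (2/5)(3/4)(1/3)(0/2) = 0; P(data | jar E) = (1/11)(10/10)(0/9) = 0.
Weighting by the prior gives 1/5 · 0 = 0, 1/5 · 3/35 = 3/175, 1/5 · 2/15 = 2/75, 1/5 · 0 = 0, 1/5 · 0 = 0; these sum to 23/525.
So P(jar B | data) = (3/175) / (23/525) = 9/23.

0.391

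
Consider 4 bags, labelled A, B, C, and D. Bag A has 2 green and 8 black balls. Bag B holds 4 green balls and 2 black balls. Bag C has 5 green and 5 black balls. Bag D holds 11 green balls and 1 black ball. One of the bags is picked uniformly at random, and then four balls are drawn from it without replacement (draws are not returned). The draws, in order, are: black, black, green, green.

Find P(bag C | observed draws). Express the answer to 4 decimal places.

0.4717

The likelihood of the observed sequence under each hypothesis: P(data | bag A) = (8/10)(7/9)(2/8)(1/7) = 0.022222; P(data | bag B) = (2/6)(1/5)(4/4)(3/3) = 0.066667; P(data | bag C) = (5/10)(4/9)(5/8)(4/7) = 0.079365; P(data | bag D) = (1/12)(0/11) = 0.
Weighting by the prior gives 1/4 · 0.022222 = 0.0055556, 1/4 · 0.066667 = 0.016667, 1/4 · 0.079365 = 0.019841, 1/4 · 0 = 0; these sum to 0.042063.
Hence P(bag C | data) = (0.019841) / (0.042063) = 0.4717.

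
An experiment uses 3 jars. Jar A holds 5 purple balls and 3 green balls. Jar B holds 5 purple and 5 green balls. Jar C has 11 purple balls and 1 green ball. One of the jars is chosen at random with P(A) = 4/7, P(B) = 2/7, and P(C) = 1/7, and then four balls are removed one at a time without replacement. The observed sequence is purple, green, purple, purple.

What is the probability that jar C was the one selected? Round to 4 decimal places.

0.1321

Under each hypothesis, the probability of the observed sequence is: P(data | jar A) = (5/8)(3/7)(4/6)(3/5) = 3/28; P(data | jar B) = (5/10)(5/9)(4/8)(3/7) = 5/84; P(data | jar C) = (11/12)(1/11)(10/10)(9/9) = 1/12.
Weighting by the prior gives 4/7 · 3/28 = 3/49, 2/7 · 5/84 = 5/294, 1/7 · 1/12 = 1/84; with total 53/588.
Hence P(jar C | data) = (1/84) / (53/588) = 7/53.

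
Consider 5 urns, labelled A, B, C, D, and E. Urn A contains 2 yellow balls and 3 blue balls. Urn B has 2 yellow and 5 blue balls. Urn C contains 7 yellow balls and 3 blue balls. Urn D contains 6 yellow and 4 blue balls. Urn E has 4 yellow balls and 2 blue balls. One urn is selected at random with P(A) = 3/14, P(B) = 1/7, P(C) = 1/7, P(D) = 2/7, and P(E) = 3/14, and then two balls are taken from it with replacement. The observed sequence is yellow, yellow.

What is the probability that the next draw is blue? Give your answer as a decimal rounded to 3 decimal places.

0.391

For each hypothesis, P(data | H) works out to: P(data | urn A) = (2/5)(2/5) = 0.16; P(data | urn B) = (2/7)(2/7) = 0.081633; P(data | urn C) = (7/10)(7/10) = 0.49; P(data | urn D) = (6/10)(6/10) = 0.36; P(data | urn E) = (4/6)(4/6) = 0.44444.
Weighting by the prior gives 3/14 · 0.16 = 0.034286, 1/7 · 0.081633 = 0.011662, 1/7 · 0.49 = 0.07, 2/7 · 0.36 = 0.10286, 3/14 · 0.44444 = 0.095238; summing to 0.31404.
Normalising, the posterior is P(urn A | data) = 0.10918, P(urn B | data) = 0.037134, P(urn C | data) = 0.2229, P(urn D | data) = 0.32753, P(urn E | data) = 0.30326.
Averaging over the posterior, P(blue next | data) = (3/5)(0.10918) + (5/7)(0.037134) + (3/10)(0.2229) + (2/5)(0.32753) + (1/3)(0.30326) = 0.391.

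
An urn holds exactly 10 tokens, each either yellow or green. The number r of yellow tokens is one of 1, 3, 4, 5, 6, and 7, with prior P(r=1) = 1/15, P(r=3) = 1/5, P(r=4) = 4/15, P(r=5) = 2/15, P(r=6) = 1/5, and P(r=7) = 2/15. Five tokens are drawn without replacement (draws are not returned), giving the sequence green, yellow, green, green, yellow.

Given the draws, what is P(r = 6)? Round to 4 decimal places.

Compute the likelihood of the observed sequence for each case: P(data | r = 1) = (9/10)(1/9)(8/8)(7/7)(0/6) = 0; P(data | r = 3) = (7/10)(3/9)(6/8)(5/7)(2/6) = 0.041667; P(data | r = 4) = (6/10)(4/9)(5/8)(4/7)(3/6) = 0.047619; P(data | r = 5) = (5/10)(5/9)(4/8)(3/7)(4/6) = 0.039683; P(data | r = 6) = (4/10)(6/9)(3/8)(2/7)(5/6) = 0.02381; P(data | r = 7) = (3/10)(7/9)(2/8)(1/7)(6/6) = 0.0083333.
Weighting by the prior gives 1/15 · 0 = 0, 1/5 · 0.041667 = 0.0083333, 4/15 · 0.047619 = 0.012698, 2/15 · 0.039683 = 0.005291, 1/5 · 0.02381 = 0.0047619, 2/15 · 0.0083333 = 0.0011111; summing to 0.032196.
By Bayes' rule, P(r = 6 | data) = (0.0047619) / (0.032196) = 0.1479.

0.1479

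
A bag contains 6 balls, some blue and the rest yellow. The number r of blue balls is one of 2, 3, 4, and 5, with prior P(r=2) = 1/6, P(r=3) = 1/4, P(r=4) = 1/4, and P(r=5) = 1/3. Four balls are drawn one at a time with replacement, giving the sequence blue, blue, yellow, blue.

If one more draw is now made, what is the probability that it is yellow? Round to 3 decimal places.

Under each hypothesis, the probability of the observed sequence is: P(data | r = 2) = (2/6)(2/6)(4/6)(2/6) = 0.024691; P(data | r = 3) = (3/6)(3/6)(3/6)(3/6) = 0.0625; P(data | r = 4) = (4/6)(4/6)(2/6)(4/6) = 0.098765; P(data | r = 5) = (5/6)(5/6)(1/6)(5/6) = 0.096451.
The prior-weighted likelihoods are 1/6 · 0.024691 = 0.0041152, 1/4 · 0.0625 = 0.015625, 1/4 · 0.098765 = 0.024691, 1/3 · 0.096451 = 0.03215; these sum to 0.076582.
Dividing through by the total gives posterior P(r = 2 | data) = 0.053736, P(r = 3 | data) = 0.20403, P(r = 4 | data) = 0.32242, P(r = 5 | data) = 0.41982.
Averaging over the posterior, P(yellow next | data) = (2/3)(0.053736) + (1/2)(0.20403) + (1/3)(0.32242) + (1/6)(0.41982) = 0.31528.

0.315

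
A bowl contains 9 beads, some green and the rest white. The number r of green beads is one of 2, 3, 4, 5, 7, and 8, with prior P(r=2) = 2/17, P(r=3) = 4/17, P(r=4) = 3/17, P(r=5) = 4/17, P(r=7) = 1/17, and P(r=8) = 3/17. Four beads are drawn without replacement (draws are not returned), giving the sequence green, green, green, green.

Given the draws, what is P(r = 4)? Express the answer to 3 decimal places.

0.011

Under each hypothesis, the probability of the observed sequence is: P(data | r = 2) = (2/9)(1/8)(0/7) = 0; P(data | r = 3) = (3/9)(2/8)(1/7)(0/6) = 0; P(data | r = 4) = (4/9)(3/8)(2/7)(1/6) = 0.0079365; P(data | r = 5) = (5/9)(4/8)(3/7)(2/6) = 0.039683; P(data | r = 7) = (7/9)(6/8)(5/7)(4/6) = 0.27778; P(data | r = 8) = (8/9)(7/8)(6/7)(5/6) = 0.55556.
Multiplying each by its prior: 2/17 · 0 = 0, 4/17 · 0 = 0, 3/17 · 0.0079365 = 0.0014006, 4/17 · 0.039683 = 0.0093371, 1/17 · 0.27778 = 0.01634, 3/17 · 0.55556 = 0.098039; summing to 0.12512.
Therefore the posterior P(r = 4 | data) = (0.0014006) / (0.12512) = 0.011194.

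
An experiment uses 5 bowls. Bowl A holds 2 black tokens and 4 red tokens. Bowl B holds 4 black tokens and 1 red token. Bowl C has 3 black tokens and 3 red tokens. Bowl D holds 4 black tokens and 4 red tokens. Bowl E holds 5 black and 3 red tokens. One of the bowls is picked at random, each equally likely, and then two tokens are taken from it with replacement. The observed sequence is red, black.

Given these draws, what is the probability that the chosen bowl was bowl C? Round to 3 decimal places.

0.224

Under each hypothesis, the probability of the observed sequence is: P(data | bowl A) = (4/6)(2/6) = 0.22222; P(data | bowl B) = (1/5)(4/5) = 0.16; P(data | bowl C) = (3/6)(3/6) = 0.25; P(data | bowl D) = (4/8)(4/8) = 0.25; P(data | bowl E) = (3/8)(5/8) = 0.23438.
Weighting by the prior gives 1/5 · 0.22222 = 0.044444, 1/5 · 0.16 = 0.032, 1/5 · 0.25 = 0.05, 1/5 · 0.25 = 0.05, 1/5 · 0.23438 = 0.046875; with total 0.22332.
By Bayes' rule, P(bowl C | data) = (0.05) / (0.22332) = 0.22389.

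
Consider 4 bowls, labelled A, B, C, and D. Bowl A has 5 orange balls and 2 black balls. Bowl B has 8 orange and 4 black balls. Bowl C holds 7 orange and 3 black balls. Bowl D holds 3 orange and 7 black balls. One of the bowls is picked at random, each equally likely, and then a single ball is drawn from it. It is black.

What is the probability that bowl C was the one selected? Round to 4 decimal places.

Under each hypothesis, the probability of this draw is: P(data | bowl A) = (2/7) = 2/7; P(data | bowl B) = (4/12) = 1/3; P(data | bowl C) = (3/10) = 3/10; P(data | bowl D) = (7/10) = 7/10.
Multiplying each by its prior: 1/4 · 2/7 = 1/14, 1/4 · 1/3 = 1/12, 1/4 · 3/10 = 3/40, 1/4 · 7/10 = 7/40; summing to 17/42.
Therefore the posterior P(bowl C | data) = (3/40) / (17/42) = 63/340.

0.1853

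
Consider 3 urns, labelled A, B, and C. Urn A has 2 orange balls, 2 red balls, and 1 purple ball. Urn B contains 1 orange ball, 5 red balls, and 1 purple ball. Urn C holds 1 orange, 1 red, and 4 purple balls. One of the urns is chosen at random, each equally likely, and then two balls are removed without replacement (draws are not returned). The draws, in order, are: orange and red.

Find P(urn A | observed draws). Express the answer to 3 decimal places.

0.568

Under each hypothesis, the probability of the observed sequence is: P(data | urn A) = (2/5)(2/4) = 1/5; P(data | urn B) = (1/7)(5/6) = 5/42; P(data | urn C) = (1/6)(1/5) = 1/30.
Weighting by the prior gives 1/3 · 1/5 = 1/15, 1/3 · 5/42 = 5/126, 1/3 · 1/30 = 1/90; these sum to 37/315.
By Bayes' rule, P(urn A | data) = (1/15) / (37/315) = 21/37.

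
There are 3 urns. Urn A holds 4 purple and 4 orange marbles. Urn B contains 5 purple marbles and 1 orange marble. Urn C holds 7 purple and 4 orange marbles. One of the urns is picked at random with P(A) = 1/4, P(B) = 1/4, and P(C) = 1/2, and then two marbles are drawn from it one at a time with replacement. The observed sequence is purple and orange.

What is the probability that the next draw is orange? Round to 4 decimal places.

0.3715

Compute the likelihood of the observed sequence for each case: P(data | urn A) = (4/8)(4/8) = 0.25; P(data | urn B) = (5/6)(1/6) = 0.13889; P(data | urn C) = (7/11)(4/11) = 0.2314.
Multiplying each by its prior: 1/4 · 0.25 = 0.0625, 1/4 · 0.13889 = 0.034722, 1/2 · 0.2314 = 0.1157; summing to 0.21292.
Dividing through by the total gives posterior P(urn A | data) = 0.29353, P(urn B | data) = 0.16307, P(urn C | data) = 0.5434.
Averaging over the posterior, P(orange next | data) = (1/2)(0.29353) + (1/6)(0.16307) + (4/11)(0.5434) = 0.37154.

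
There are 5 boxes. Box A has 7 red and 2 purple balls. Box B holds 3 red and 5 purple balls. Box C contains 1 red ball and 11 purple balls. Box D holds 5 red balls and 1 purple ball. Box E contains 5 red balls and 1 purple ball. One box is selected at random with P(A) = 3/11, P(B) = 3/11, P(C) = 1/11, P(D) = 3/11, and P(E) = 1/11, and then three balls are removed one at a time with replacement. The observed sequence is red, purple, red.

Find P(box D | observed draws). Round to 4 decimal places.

Compute the likelihood of the observed sequence for each case: P(data | box A) = (7/9)(2/9)(7/9) = 0.13443; P(data | box B) = (3/8)(5/8)(3/8) = 0.087891; P(data | box C) = (1/12)(11/12)(1/12) = 0.0063657; P(data | box D) = (5/6)(1/6)(5/6) = 0.11574; P(data | box E) = (5/6)(1/6)(5/6) = 0.11574.
The prior-weighted likelihoods are 3/11 · 0.13443 = 0.036663, 3/11 · 0.087891 = 0.02397, 1/11 · 0.0063657 = 0.0005787, 3/11 · 0.11574 = 0.031566, 1/11 · 0.11574 = 0.010522; with total 0.1033.
Therefore the posterior P(box D | data) = (0.031566) / (0.1033) = 0.30557.

0.3056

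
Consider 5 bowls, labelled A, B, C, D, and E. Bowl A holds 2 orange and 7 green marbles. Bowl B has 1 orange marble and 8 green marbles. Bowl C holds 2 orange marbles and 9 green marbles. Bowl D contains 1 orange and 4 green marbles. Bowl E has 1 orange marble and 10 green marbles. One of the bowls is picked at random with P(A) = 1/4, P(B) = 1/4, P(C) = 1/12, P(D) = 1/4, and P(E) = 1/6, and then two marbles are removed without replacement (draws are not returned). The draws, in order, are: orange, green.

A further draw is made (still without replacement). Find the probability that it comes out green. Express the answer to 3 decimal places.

0.945

The likelihood of the observed sequence under each hypothesis: P(data | bowl A) = (2/9)(7/8) = 0.19444; P(data | bowl B) = (1/9)(8/8) = 0.11111; P(data | bowl C) = (2/11)(9/10) = 0.16364; P(data | bowl D) = (1/5)(4/4) = 0.2; P(data | bowl E) = (1/11)(10/10) = 0.090909.
Multiplying each by its prior: 1/4 · 0.19444 = 0.048611, 1/4 · 0.11111 = 0.027778, 1/12 · 0.16364 = 0.013636, 1/4 · 0.2 = 0.05, 1/6 · 0.090909 = 0.015152; these sum to 0.15518.
The posterior is then P(bowl A | data) = 0.31326, P(bowl B | data) = 0.17901, P(bowl C | data) = 0.087876, P(bowl D | data) = 0.32221, P(bowl E | data) = 0.09764.
So P(green next | data) = Σ P(green next | H) P(H | data) = (6/7)(0.31326) + (1)(0.17901) + (8/9)(0.087876) + (1)(0.32221) + (1)(0.09764) = 0.94548.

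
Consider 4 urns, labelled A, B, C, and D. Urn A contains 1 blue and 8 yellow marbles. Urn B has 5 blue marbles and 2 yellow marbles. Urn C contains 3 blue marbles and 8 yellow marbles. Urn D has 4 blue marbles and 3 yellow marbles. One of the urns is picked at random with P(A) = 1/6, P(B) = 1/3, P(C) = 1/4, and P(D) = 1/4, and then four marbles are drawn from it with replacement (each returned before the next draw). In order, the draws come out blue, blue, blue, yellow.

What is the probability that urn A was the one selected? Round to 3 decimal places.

0.003

The likelihood of the observed sequence under each hypothesis: P(data | urn A) = (1/9)(1/9)(1/9)(8/9) = 0.0012193; P(data | urn B) = (5/7)(5/7)(5/7)(2/7) = 0.10412; P(data | urn C) = (3/11)(3/11)(3/11)(8/11) = 0.014753; P(data | urn D) = (4/7)(4/7)(4/7)(3/7) = 0.079967.
Multiplying each by its prior: 1/6 · 0.0012193 = 0.00020322, 1/3 · 0.10412 = 0.034708, 1/4 · 0.014753 = 0.0036883, 1/4 · 0.079967 = 0.019992; with total 0.058591.
By Bayes' rule, P(urn A | data) = (0.00020322) / (0.058591) = 0.0034685.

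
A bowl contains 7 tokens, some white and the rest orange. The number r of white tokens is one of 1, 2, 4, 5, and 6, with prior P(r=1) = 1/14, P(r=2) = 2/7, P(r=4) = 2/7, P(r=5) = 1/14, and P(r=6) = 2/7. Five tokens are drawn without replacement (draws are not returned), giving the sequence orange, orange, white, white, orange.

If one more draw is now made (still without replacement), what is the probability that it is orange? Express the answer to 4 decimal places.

The likelihood of the observed sequence under each hypothesis: P(data | r = 1) = (6/7)(5/6)(1/5)(0/4) = 0; P(data | r = 2) = (5/7)(4/6)(2/5)(1/4)(3/3) = 1/21; P(data | r = 4) = (3/7)(2/6)(4/5)(3/4)(1/3) = 1/35; P(data | r = 5) = (2/7)(1/6)(5/5)(4/4)(0/3) = 0; P(data | r = 6) = (1/7)(0/6) = 0.
Weighting by the prior gives 1/14 · 0 = 0, 2/7 · 1/21 = 2/147, 2/7 · 1/35 = 2/245, 1/14 · 0 = 0, 2/7 · 0 = 0; these sum to 16/735.
The posterior is then P(r = 1 | data) = 0, P(r = 2 | data) = 5/8, P(r = 4 | data) = 3/8, P(r = 5 | data) = 0, P(r = 6 | data) = 0.
Averaging over the posterior, P(orange next | data) = (1)(5/8) + (0)(3/8) = 5/8.

0.6250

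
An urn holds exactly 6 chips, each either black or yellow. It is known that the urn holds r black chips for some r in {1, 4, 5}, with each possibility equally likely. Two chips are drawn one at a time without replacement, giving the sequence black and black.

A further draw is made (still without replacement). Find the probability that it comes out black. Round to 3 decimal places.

0.656

For each hypothesis, P(data | H) works out to: P(data | r = 1) = (1/6)(0/5) = 0; P(data | r = 4) = (4/6)(3/5) = 2/5; P(data | r = 5) = (5/6)(4/5) = 2/3.
The prior-weighted likelihoods are 1/3 · 0 = 0, 1/3 · 2/5 = 2/15, 1/3 · 2/3 = 2/9; with total 16/45.
Dividing through by the total gives posterior P(r = 1 | data) = 0, P(r = 4 | data) = 3/8, P(r = 5 | data) = 5/8.
So P(black next | data) = Σ P(black next | H) P(H | data) = (1/2)(3/8) + (3/4)(5/8) = 21/32.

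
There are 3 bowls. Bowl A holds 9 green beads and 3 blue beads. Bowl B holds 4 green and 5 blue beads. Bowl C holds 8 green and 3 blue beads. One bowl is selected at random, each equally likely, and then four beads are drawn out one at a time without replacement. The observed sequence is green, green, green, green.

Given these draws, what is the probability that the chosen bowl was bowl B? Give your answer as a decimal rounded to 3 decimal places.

For each hypothesis, P(data | H) works out to: P(data | bowl A) = (9/12)(8/11)(7/10)(6/9) = 0.25455; P(data | bowl B) = (4/9)(3/8)(2/7)(1/6) = 0.0079365; P(data | bowl C) = (8/11)(7/10)(6/9)(5/8) = 0.21212.
Multiplying each by its prior: 1/3 · 0.25455 = 0.084848, 1/3 · 0.0079365 = 0.0026455, 1/3 · 0.21212 = 0.070707; with total 0.1582.
Therefore the posterior P(bowl B | data) = (0.0026455) / (0.1582) = 0.016722.

0.017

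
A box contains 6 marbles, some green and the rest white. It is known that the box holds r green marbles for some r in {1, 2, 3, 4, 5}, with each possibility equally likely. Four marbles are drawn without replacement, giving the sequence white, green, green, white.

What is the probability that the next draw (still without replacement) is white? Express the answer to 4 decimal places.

The likelihood of the observed sequence under each hypothesis: P(data | r = 1) = (5/6)(1/5)(0/4) = 0; P(data | r = 2) = (4/6)(2/5)(1/4)(3/3) = 1/15; P(data | r = 3) = (3/6)(3/5)(2/4)(2/3) = 1/10; P(data | r = 4) = (2/6)(4/5)(3/4)(1/3) = 1/15; P(data | r = 5) = (1/6)(5/5)(4/4)(0/3) = 0.
The prior-weighted likelihoods are 1/5 · 0 = 0, 1/5 · 1/15 = 1/75, 1/5 · 1/10 = 1/50, 1/5 · 1/15 = 1/75, 1/5 · 0 = 0; summing to 7/150.
The posterior is then P(r = 1 | data) = 0, P(r = 2 | data) = 2/7, P(r = 3 | data) = 3/7, P(r = 4 | data) = 2/7, P(r = 5 | data) = 0.
The predictive probability is P(white next | data) = (1)(2/7) + (1/2)(3/7) + (0)(2/7) = 1/2.

0.5000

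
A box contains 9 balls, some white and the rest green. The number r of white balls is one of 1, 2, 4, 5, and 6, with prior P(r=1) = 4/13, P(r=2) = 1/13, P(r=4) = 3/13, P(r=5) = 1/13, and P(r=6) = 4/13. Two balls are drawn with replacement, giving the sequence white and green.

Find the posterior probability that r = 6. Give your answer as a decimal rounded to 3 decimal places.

Compute the likelihood of the observed sequence for each case: P(data | r = 1) = (1/9)(8/9) = 0.098765; P(data | r = 2) = (2/9)(7/9) = 0.17284; P(data | r = 4) = (4/9)(5/9) = 0.24691; P(data | r = 5) = (5/9)(4/9) = 0.24691; P(data | r = 6) = (6/9)(3/9) = 0.22222.
The prior-weighted likelihoods are 4/13 · 0.098765 = 0.030389, 1/13 · 0.17284 = 0.013295, 3/13 · 0.24691 = 0.05698, 1/13 · 0.24691 = 0.018993, 4/13 · 0.22222 = 0.068376; summing to 0.18803.
So P(r = 6 | data) = (0.068376) / (0.18803) = 0.36364.

0.364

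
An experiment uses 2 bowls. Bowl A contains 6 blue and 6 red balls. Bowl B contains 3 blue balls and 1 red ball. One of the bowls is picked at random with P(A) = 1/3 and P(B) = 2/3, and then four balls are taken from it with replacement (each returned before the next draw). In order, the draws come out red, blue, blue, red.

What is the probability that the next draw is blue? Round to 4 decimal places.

For each hypothesis, P(data | H) works out to: P(data | bowl A) = (6/12)(6/12)(6/12)(6/12) = 1/16; P(data | bowl B) = (1/4)(3/4)(3/4)(1/4) = 9/256.
The prior-weighted likelihoods are 1/3 · 1/16 = 1/48, 2/3 · 9/256 = 3/128; with total 17/384.
Dividing through by the total gives posterior P(bowl A | data) = 8/17, P(bowl B | data) = 9/17.
So P(blue next | data) = Σ P(blue next | H) P(H | data) = (1/2)(8/17) + (3/4)(9/17) = 43/68.

0.6324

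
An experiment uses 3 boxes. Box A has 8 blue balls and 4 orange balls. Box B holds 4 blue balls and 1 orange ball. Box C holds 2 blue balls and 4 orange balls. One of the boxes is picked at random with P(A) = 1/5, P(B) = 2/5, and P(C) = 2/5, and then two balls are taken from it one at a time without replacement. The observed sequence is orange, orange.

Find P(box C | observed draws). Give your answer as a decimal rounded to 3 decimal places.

0.898

For each hypothesis, P(data | H) works out to: P(data | box A) = (4/12)(3/11) = 1/11; P(data | box B) = (1/5)(0/4) = 0; P(data | box C) = (4/6)(3/5) = 2/5.
Multiplying each by its prior: 1/5 · 1/11 = 1/55, 2/5 · 0 = 0, 2/5 · 2/5 = 4/25; summing to 49/275.
So P(box C | data) = (4/25) / (49/275) = 44/49.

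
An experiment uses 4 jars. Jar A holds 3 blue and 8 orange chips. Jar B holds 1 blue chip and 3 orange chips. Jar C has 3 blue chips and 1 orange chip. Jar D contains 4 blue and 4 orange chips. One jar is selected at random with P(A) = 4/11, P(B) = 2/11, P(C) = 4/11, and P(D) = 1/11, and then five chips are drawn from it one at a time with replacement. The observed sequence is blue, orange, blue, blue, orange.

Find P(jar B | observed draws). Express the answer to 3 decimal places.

0.089

The likelihood of the observed sequence under each hypothesis: P(data | jar A) = (3/11)(8/11)(3/11)(3/11)(8/11) = 0.01073; P(data | jar B) = (1/4)(3/4)(1/4)(1/4)(3/4) = 0.0087891; P(data | jar C) = (3/4)(1/4)(3/4)(3/4)(1/4) = 0.026367; P(data | jar D) = (4/8)(4/8)(4/8)(4/8)(4/8) = 0.03125.
Weighting by the prior gives 4/11 · 0.01073 = 0.0039016, 2/11 · 0.0087891 = 0.001598, 4/11 · 0.026367 = 0.0095881, 1/11 · 0.03125 = 0.0028409; summing to 0.017929.
By Bayes' rule, P(jar B | data) = (0.001598) / (0.017929) = 0.089132.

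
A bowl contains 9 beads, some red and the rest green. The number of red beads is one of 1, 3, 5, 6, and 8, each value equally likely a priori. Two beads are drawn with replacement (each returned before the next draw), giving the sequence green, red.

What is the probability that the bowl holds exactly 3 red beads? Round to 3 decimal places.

For each hypothesis, P(data | H) works out to: P(data | r = 1) = (8/9)(1/9) = 8/81; P(data | r = 3) = (6/9)(3/9) = 2/9; P(data | r = 5) = (4/9)(5/9) = 20/81; P(data | r = 6) = (3/9)(6/9) = 2/9; P(data | r = 8) = (1/9)(8/9) = 8/81.
The prior-weighted likelihoods are 1/5 · 8/81 = 8/405, 1/5 · 2/9 = 2/45, 1/5 · 20/81 = 4/81, 1/5 · 2/9 = 2/45, 1/5 · 8/81 = 8/405; summing to 8/45.
So P(r = 3 | data) = (2/45) / (8/45) = 1/4.

0.250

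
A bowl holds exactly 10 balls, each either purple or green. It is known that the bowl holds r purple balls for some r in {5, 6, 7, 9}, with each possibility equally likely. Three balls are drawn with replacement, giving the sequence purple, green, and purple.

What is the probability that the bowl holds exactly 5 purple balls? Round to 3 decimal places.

For each hypothesis, P(data | H) works out to: P(data | r = 5) = (5/10)(5/10)(5/10) = 0.125; P(data | r = 6) = (6/10)(4/10)(6/10) = 0.144; P(data | r = 7) = (7/10)(3/10)(7/10) = 0.147; P(data | r = 9) = (9/10)(1/10)(9/10) = 0.081.
Multiplying each by its prior: 1/4 · 0.125 = 0.03125, 1/4 · 0.144 = 0.036, 1/4 · 0.147 = 0.03675, 1/4 · 0.081 = 0.02025; with total 0.12425.
Therefore the posterior P(r = 5 | data) = (0.03125) / (0.12425) = 0.25151.

0.252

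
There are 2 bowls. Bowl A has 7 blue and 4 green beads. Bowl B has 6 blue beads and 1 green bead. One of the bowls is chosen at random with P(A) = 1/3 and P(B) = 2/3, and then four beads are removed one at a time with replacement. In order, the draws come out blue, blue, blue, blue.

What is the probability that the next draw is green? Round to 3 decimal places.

Compute the likelihood of the observed sequence for each case: P(data | bowl A) = (7/11)(7/11)(7/11)(7/11) = 0.16399; P(data | bowl B) = (6/7)(6/7)(6/7)(6/7) = 0.53978.
Multiplying each by its prior: 1/3 · 0.16399 = 0.054664, 2/3 · 0.53978 = 0.35985; summing to 0.41451.
Dividing through by the total gives posterior P(bowl A | data) = 0.13187, P(bowl B | data) = 0.86813.
So P(green next | data) = Σ P(green next | H) P(H | data) = (4/11)(0.13187) + (1/7)(0.86813) = 0.17197.

0.172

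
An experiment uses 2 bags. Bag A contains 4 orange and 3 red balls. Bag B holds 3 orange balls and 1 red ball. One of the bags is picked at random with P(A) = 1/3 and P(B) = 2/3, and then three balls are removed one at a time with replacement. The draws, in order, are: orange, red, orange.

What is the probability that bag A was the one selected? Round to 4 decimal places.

Under each hypothesis, the probability of the observed sequence is: P(data | bag A) = (4/7)(3/7)(4/7) = 0.13994; P(data | bag B) = (3/4)(1/4)(3/4) = 0.14062.
The prior-weighted likelihoods are 1/3 · 0.13994 = 0.046647, 2/3 · 0.14062 = 0.09375; with total 0.1404.
By Bayes' rule, P(bag A | data) = (0.046647) / (0.1404) = 0.33225.

0.3323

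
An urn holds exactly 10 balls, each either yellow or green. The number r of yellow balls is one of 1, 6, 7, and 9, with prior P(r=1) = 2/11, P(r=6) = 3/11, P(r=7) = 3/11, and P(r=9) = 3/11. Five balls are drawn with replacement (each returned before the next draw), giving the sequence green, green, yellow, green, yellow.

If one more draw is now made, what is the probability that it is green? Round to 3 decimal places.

The likelihood of the observed sequence under each hypothesis: P(data | r = 1) = (9/10)(9/10)(1/10)(9/10)(1/10) = 0.00729; P(data | r = 6) = (4/10)(4/10)(6/10)(4/10)(6/10) = 0.02304; P(data | r = 7) = (3/10)(3/10)(7/10)(3/10)(7/10) = 0.01323; P(data | r = 9) = (1/10)(1/10)(9/10)(1/10)(9/10) = 0.00081.
The prior-weighted likelihoods are 2/11 · 0.00729 = 0.0013255, 3/11 · 0.02304 = 0.0062836, 3/11 · 0.01323 = 0.0036082, 3/11 · 0.00081 = 0.00022091; these sum to 0.011438.
Normalising, the posterior is P(r = 1 | data) = 0.11588, P(r = 6 | data) = 0.54936, P(r = 7 | data) = 0.31545, P(r = 9 | data) = 0.019313.
Averaging over the posterior, P(green next | data) = (9/10)(0.11588) + (2/5)(0.54936) + (3/10)(0.31545) + (1/10)(0.019313) = 0.4206.

0.421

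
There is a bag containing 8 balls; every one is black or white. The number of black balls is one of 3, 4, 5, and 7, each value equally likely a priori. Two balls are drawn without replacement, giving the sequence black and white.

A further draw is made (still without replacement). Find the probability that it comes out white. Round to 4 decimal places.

For each hypothesis, P(data | H) works out to: P(data | r = 3) = (3/8)(5/7) = 15/56; P(data | r = 4) = (4/8)(4/7) = 2/7; P(data | r = 5) = (5/8)(3/7) = 15/56; P(data | r = 7) = (7/8)(1/7) = 1/8.
Weighting by the prior gives 1/4 · 15/56 = 15/224, 1/4 · 2/7 = 1/14, 1/4 · 15/56 = 15/224, 1/4 · 1/8 = 1/32; summing to 53/224.
The posterior is then P(r = 3 | data) = 15/53, P(r = 4 | data) = 16/53, P(r = 5 | data) = 15/53, P(r = 7 | data) = 7/53.
Averaging over the posterior, P(white next | data) = (2/3)(15/53) + (1/2)(16/53) + (1/3)(15/53) + (0)(7/53) = 23/53.

0.4340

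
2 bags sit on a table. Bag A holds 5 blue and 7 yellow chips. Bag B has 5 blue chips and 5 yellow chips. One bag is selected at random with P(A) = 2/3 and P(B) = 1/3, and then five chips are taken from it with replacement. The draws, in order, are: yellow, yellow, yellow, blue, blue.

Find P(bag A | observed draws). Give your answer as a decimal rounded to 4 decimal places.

For each hypothesis, P(data | H) works out to: P(data | bag A) = (7/12)(7/12)(7/12)(5/12)(5/12) = 0.034461; P(data | bag B) = (5/10)(5/10)(5/10)(5/10)(5/10) = 0.03125.
Weighting by the prior gives 2/3 · 0.034461 = 0.022974, 1/3 · 0.03125 = 0.010417; with total 0.033391.
So P(bag A | data) = (0.022974) / (0.033391) = 0.68804.

0.6880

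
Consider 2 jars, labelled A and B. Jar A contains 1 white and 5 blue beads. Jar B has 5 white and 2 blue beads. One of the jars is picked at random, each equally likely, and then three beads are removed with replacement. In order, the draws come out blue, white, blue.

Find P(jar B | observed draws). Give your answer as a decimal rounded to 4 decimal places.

0.3350

The likelihood of the observed sequence under each hypothesis: P(data | jar A) = (5/6)(1/6)(5/6) = 0.11574; P(data | jar B) = (2/7)(5/7)(2/7) = 0.058309.
Multiplying each by its prior: 1/2 · 0.11574 = 0.05787, 1/2 · 0.058309 = 0.029155; with total 0.087025.
By Bayes' rule, P(jar B | data) = (0.029155) / (0.087025) = 0.33501.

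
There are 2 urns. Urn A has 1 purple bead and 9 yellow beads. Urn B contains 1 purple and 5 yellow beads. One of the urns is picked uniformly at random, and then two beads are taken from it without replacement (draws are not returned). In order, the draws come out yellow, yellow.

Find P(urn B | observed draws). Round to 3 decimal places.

The likelihood of the observed sequence under each hypothesis: P(data | urn A) = (9/10)(8/9) = 4/5; P(data | urn B) = (5/6)(4/5) = 2/3.
The prior-weighted likelihoods are 1/2 · 4/5 = 2/5, 1/2 · 2/3 = 1/3; summing to 11/15.
Hence P(urn B | data) = (1/3) / (11/15) = 5/11.

0.455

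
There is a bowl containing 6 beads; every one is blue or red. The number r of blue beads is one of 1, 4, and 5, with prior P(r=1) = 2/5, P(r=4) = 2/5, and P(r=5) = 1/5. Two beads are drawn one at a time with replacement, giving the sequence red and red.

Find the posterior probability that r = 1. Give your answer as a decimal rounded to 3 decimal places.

0.847

The likelihood of the observed sequence under each hypothesis: P(data | r = 1) = (5/6)(5/6) = 25/36; P(data | r = 4) = (2/6)(2/6) = 1/9; P(data | r = 5) = (1/6)(1/6) = 1/36.
Multiplying each by its prior: 2/5 · 25/36 = 5/18, 2/5 · 1/9 = 2/45, 1/5 · 1/36 = 1/180; summing to 59/180.
Therefore the posterior P(r = 1 | data) = (5/18) / (59/180) = 50/59.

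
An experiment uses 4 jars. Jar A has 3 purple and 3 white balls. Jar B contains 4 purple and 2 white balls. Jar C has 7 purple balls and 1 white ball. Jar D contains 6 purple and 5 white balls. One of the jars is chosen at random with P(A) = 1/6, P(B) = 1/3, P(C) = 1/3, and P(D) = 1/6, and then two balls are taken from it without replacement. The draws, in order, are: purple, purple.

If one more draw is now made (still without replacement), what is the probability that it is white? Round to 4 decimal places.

0.3432

For each hypothesis, P(data | H) works out to: P(data | jar A) = (3/6)(2/5) = 1/5; P(data | jar B) = (4/6)(3/5) = 2/5; P(data | jar C) = (7/8)(6/7) = 3/4; P(data | jar D) = (6/11)(5/10) = 3/11.
The prior-weighted likelihoods are 1/6 · 1/5 = 1/30, 1/3 · 2/5 = 2/15, 1/3 · 3/4 = 1/4, 1/6 · 3/11 = 1/22; these sum to 61/132.
Dividing through by the total gives posterior P(jar A | data) = 22/305, P(jar B | data) = 88/305, P(jar C | data) = 33/61, P(jar D | data) = 6/61.
Averaging over the posterior, P(white next | data) = (3/4)(22/305) + (1/2)(88/305) + (1/6)(33/61) + (5/9)(6/61) = 314/915.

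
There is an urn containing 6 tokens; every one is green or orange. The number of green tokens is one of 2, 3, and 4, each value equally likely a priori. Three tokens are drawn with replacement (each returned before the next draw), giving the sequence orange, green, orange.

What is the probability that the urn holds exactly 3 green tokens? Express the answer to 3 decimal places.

For each hypothesis, P(data | H) works out to: P(data | r = 2) = (4/6)(2/6)(4/6) = 4/27; P(data | r = 3) = (3/6)(3/6)(3/6) = 1/8; P(data | r = 4) = (2/6)(4/6)(2/6) = 2/27.
The prior-weighted likelihoods are 1/3 · 4/27 = 4/81, 1/3 · 1/8 = 1/24, 1/3 · 2/27 = 2/81; summing to 25/216.
Therefore the posterior P(r = 3 | data) = (1/24) / (25/216) = 9/25.

0.360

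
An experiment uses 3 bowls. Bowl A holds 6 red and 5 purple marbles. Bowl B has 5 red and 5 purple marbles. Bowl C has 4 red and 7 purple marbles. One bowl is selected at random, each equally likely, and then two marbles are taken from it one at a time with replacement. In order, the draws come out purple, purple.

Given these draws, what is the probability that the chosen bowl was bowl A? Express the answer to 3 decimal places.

0.240

Compute the likelihood of the observed sequence for each case: P(data | bowl A) = (5/11)(5/11) = 25/121; P(data | bowl B) = (5/10)(5/10) = 1/4; P(data | bowl C) = (7/11)(7/11) = 49/121.
The prior-weighted likelihoods are 1/3 · 25/121 = 25/363, 1/3 · 1/4 = 1/12, 1/3 · 49/121 = 49/363; these sum to 139/484.
By Bayes' rule, P(bowl A | data) = (25/363) / (139/484) = 100/417.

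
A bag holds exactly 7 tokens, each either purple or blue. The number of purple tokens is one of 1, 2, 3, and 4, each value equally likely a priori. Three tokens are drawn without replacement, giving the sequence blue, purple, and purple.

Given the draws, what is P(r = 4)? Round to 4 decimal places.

For each hypothesis, P(data | H) works out to: P(data | r = 1) = (6/7)(1/6)(0/5) = 0; P(data | r = 2) = (5/7)(2/6)(1/5) = 1/21; P(data | r = 3) = (4/7)(3/6)(2/5) = 4/35; P(data | r = 4) = (3/7)(4/6)(3/5) = 6/35.
Multiplying each by its prior: 1/4 · 0 = 0, 1/4 · 1/21 = 1/84, 1/4 · 4/35 = 1/35, 1/4 · 6/35 = 3/70; summing to 1/12.
So P(r = 4 | data) = (3/70) / (1/12) = 18/35.

0.5143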